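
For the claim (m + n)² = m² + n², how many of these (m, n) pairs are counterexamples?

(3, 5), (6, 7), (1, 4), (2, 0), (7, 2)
Testing each pair:
(3, 5): LHS = 64, RHS = 34 → counterexample
(6, 7): LHS = 169, RHS = 85 → counterexample
(1, 4): LHS = 25, RHS = 17 → counterexample
(2, 0): LHS = 4, RHS = 4 → satisfies claim
(7, 2): LHS = 81, RHS = 53 → counterexample

That makes 4 counterexamples.

Answer: 4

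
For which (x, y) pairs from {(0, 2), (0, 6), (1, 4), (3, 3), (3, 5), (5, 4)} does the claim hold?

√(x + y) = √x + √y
Testing each pair:
(0, 2): LHS = √(2) ≈ 1.414, RHS = √(2) ≈ 1.414 → holds
(0, 6): LHS = √(6) ≈ 2.449, RHS = √(6) ≈ 2.449 → holds
(1, 4): LHS = √(5) ≈ 2.236, RHS = 3 → fails
(3, 3): LHS = √(6) ≈ 2.449, RHS = 2·√(3) ≈ 3.464 → fails
(3, 5): LHS = 2·√(2) ≈ 2.828, RHS = √(3) + √(5) ≈ 3.968 → fails
(5, 4): LHS = 3, RHS = 2 + √(5) ≈ 4.236 → fails

2 of 6 pairs satisfy the claim.

Answer: (0, 2), (0, 6)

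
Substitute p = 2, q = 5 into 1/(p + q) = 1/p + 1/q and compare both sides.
LHS = 1/(2 + 5) = 1/7
RHS = 1/2 + 1/5 = 7/10

LHS ≠ RHS, so the equation does not hold here.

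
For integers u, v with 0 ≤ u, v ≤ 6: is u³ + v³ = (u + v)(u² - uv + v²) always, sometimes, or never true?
The identity holds for every pair in the range. For instance at (u, v) = (4, 3): both sides equal 91.

Answer: Always true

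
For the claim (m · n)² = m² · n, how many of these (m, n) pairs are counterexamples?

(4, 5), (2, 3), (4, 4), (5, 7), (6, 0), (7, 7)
5

Testing each pair:
(4, 5): LHS = 400, RHS = 80 → counterexample
(2, 3): LHS = 36, RHS = 12 → counterexample
(4, 4): LHS = 256, RHS = 64 → counterexample
(5, 7): LHS = 1225, RHS = 175 → counterexample
(6, 0): LHS = 0, RHS = 0 → satisfies claim
(7, 7): LHS = 2401, RHS = 343 → counterexample

That makes 5 counterexamples.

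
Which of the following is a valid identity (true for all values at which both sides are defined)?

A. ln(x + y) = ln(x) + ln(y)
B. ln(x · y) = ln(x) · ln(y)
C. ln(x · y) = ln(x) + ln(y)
A: fails at (6, 7) — LHS = ln(13) ≈ 2.565, RHS = ln(6) + ln(7) ≈ 3.738.
B: fails at (2, 2) — LHS = ln(4) ≈ 1.386, RHS = ln(2)² ≈ 0.4805.
C: holds — e.g. at (2, 3), both sides equal ln(6) ≈ 1.792.

Answer: C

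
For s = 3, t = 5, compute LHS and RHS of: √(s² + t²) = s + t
LHS = √(3² + 5²) = √(34) ≈ 5.831
RHS = 3 + 5 = 8

LHS ≠ RHS (they differ by about 2.169), so the equation does not hold here.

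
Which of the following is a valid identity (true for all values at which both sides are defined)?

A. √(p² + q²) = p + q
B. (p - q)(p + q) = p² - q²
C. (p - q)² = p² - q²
B

A: fails at (4, 5) — LHS = √(41) ≈ 6.403, RHS = 9.
B: holds — e.g. at (1, 1), both sides equal 0.
C: fails at (1, 4) — LHS = 9, RHS = -15.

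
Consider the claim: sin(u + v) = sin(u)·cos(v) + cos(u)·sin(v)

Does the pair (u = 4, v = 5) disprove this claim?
No

Substituting u = 4, v = 5:
LHS = sin(4 + 5) = sin(9) ≈ 0.4121
RHS = sin(4)·cos(5) + cos(4)·sin(5) = sin(4)·cos(5) + sin(5)·cos(4) ≈ 0.4121

The sides agree, so this pair does not disprove the claim.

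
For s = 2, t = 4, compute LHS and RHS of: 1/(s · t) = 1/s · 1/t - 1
LHS = 1/(2 · 4) = 1/8
RHS = 1/2 · 1/4 - 1 = -7/8

LHS ≠ RHS, so the equation does not hold here.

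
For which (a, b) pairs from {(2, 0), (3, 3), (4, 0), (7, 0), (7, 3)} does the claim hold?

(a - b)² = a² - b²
(2, 0), (3, 3), (4, 0), (7, 0)

Testing each pair:
(2, 0): LHS = 4, RHS = 4 → holds
(3, 3): LHS = 0, RHS = 0 → holds
(4, 0): LHS = 16, RHS = 16 → holds
(7, 0): LHS = 49, RHS = 49 → holds
(7, 3): LHS = 16, RHS = 40 → fails

4 of 5 pairs satisfy the claim.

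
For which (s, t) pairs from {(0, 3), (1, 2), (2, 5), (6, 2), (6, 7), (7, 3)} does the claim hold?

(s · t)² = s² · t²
All pairs

Testing each pair:
(0, 3): LHS = 0, RHS = 0 → holds
(1, 2): LHS = 4, RHS = 4 → holds
(2, 5): LHS = 100, RHS = 100 → holds
(6, 2): LHS = 144, RHS = 144 → holds
(6, 7): LHS = 1764, RHS = 1764 → holds
(7, 3): LHS = 441, RHS = 441 → holds

Every pair satisfies the claim.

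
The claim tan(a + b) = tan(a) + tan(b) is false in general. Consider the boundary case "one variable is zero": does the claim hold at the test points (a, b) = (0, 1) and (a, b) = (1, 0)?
At (0, 1): LHS = tan(1) ≈ 1.557, RHS = tan(1) ≈ 1.557 → equal
At (1, 0): LHS = tan(1) ≈ 1.557, RHS = tan(1) ≈ 1.557 → equal

So the claim does hold at both of these boundary points, even though it is not an identity.

Answer: Yes, holds at both test points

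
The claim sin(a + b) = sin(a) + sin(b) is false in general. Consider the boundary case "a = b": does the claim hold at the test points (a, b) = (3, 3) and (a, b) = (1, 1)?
At (3, 3): LHS = sin(6) ≈ -0.2794 ≠ RHS = 2·sin(3) ≈ 0.2822
At (1, 1): LHS = sin(2) ≈ 0.9093 ≠ RHS = 2·sin(1) ≈ 1.683

Answer: No, fails at both test points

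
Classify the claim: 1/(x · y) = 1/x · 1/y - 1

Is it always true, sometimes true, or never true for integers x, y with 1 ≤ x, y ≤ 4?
The claim fails for every pair in the range. For instance at (x, y) = (2, 2): LHS = 1/4, RHS = -3/4.

Answer: Never true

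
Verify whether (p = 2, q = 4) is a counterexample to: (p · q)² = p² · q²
Substituting p = 2, q = 4:
LHS = (2 · 4)² = 64
RHS = 2² · 4² = 64

The sides agree, so this pair does not disprove the claim.

Answer: No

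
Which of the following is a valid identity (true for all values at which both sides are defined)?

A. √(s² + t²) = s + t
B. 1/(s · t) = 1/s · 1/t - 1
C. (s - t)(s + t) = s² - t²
A: fails at (2, 7) — LHS = √(53) ≈ 7.28, RHS = 9.
B: fails at (5, 5) — LHS = 1/25, RHS = -24/25.
C: holds — e.g. at (2, 2), both sides equal 0.

Answer: C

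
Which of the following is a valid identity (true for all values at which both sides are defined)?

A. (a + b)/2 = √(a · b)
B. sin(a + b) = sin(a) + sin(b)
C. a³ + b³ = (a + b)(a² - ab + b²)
A: fails at (2, 5) — LHS = 7/2, RHS = √(10) ≈ 3.162.
B: fails at (2, 4) — LHS = sin(6) ≈ -0.2794, RHS = sin(4) + sin(2) ≈ 0.1525.
C: holds — e.g. at (3, 7), both sides equal 370.

Answer: C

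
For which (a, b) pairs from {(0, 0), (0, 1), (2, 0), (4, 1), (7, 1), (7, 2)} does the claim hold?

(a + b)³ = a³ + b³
(0, 0), (0, 1), (2, 0)

Testing each pair:
(0, 0): LHS = 0, RHS = 0 → holds
(0, 1): LHS = 1, RHS = 1 → holds
(2, 0): LHS = 8, RHS = 8 → holds
(4, 1): LHS = 125, RHS = 65 → fails
(7, 1): LHS = 512, RHS = 344 → fails
(7, 2): LHS = 729, RHS = 351 → fails

3 of 6 pairs satisfy the claim.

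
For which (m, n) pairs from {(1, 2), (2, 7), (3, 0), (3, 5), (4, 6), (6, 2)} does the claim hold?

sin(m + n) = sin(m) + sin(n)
Testing each pair:
(1, 2): LHS = sin(3) ≈ 0.1411, RHS = sin(1) + sin(2) ≈ 1.751 → fails
(2, 7): LHS = sin(9) ≈ 0.4121, RHS = sin(7) + sin(2) ≈ 1.566 → fails
(3, 0): LHS = sin(3) ≈ 0.1411, RHS = sin(3) ≈ 0.1411 → holds
(3, 5): LHS = sin(8) ≈ 0.9894, RHS = sin(5) + sin(3) ≈ -0.8178 → fails
(4, 6): LHS = sin(10) ≈ -0.544, RHS = sin(4) + sin(6) ≈ -1.036 → fails
(6, 2): LHS = sin(8) ≈ 0.9894, RHS = sin(6) + sin(2) ≈ 0.6299 → fails

1 of 6 pairs satisfies the claim.

Answer: (3, 0)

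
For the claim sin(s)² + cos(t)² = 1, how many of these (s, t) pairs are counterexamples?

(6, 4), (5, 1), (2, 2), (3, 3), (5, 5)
2

Testing each pair:
(6, 4): LHS = sin(6)² + cos(4)² ≈ 0.5053, RHS = 1 → counterexample
(5, 1): LHS = cos(1)² + sin(5)² ≈ 1.211, RHS = 1 → counterexample
(2, 2): LHS = cos(2)² + sin(2)² = 1, RHS = 1 → satisfies claim
(3, 3): LHS = sin(3)² + cos(3)² = 1, RHS = 1 → satisfies claim
(5, 5): LHS = cos(5)² + sin(5)² = 1, RHS = 1 → satisfies claim

That makes 2 counterexamples.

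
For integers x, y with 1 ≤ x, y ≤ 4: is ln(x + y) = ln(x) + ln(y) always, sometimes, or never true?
Sometimes true

It holds at (x, y) = (2, 2) (both sides equal ln(4) ≈ 1.386), but fails at (x, y) = (1, 1) (LHS = ln(2) ≈ 0.6931, RHS = 0).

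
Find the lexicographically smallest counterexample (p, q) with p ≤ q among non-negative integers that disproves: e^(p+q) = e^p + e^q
Substituting (0, 0) into the claim:
LHS = e^(0+0) = 1
RHS = e^0 + e^0 = 2

Since LHS ≠ RHS, this pair disproves the claim, and no lexicographically smaller pair (p ≤ q, non-negative integers) does.

For instance (0, 1) is also a counterexample (LHS = e ≈ 2.718, RHS = 1 + e ≈ 3.718), but it's lexicographically larger.

Answer: (p, q) = (0, 0)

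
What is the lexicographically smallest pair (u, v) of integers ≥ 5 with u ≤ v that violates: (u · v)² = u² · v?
Substituting (5, 5) into the claim:
LHS = (5 · 5)² = 625
RHS = 5² · 5 = 125

Since LHS ≠ RHS, this pair disproves the claim, and no lexicographically smaller pair (u ≤ v, integers ≥ 5) does.

For instance (8, 10) is also a counterexample (LHS = 6400, RHS = 640), but it's lexicographically larger.

Answer: (u, v) = (5, 5)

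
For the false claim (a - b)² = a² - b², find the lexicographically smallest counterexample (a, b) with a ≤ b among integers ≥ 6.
At (6, 6): both sides equal 0, so it holds there.

Substituting (6, 7) into the claim:
LHS = (6 - 7)² = 1
RHS = 6² - 7² = -13

Since LHS ≠ RHS, this pair disproves the claim, and no lexicographically smaller pair (a ≤ b, integers ≥ 6) does.

For instance (11, 12) is also a counterexample (LHS = 1, RHS = -23), but it's lexicographically larger.

Answer: (a, b) = (6, 7)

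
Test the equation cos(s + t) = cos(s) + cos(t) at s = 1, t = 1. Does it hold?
Fails

Substituting s = 1, t = 1:

LHS = cos(1 + 1) = cos(2) ≈ -0.4161
RHS = cos(1) + cos(1) = 2·cos(1) ≈ 1.081

LHS ≠ RHS, so the equation does not hold at this point.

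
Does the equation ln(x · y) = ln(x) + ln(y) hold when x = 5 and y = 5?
Holds

Substituting x = 5, y = 5:

LHS = ln(5 · 5) = ln(25) ≈ 3.219
RHS = ln(5) + ln(5) = 2·ln(5) ≈ 3.219

LHS = RHS, so the equation holds at this point.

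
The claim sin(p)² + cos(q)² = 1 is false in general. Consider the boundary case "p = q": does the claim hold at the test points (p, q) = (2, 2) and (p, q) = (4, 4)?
Yes, holds at both test points

At (2, 2): LHS = cos(2)² + sin(2)² = 1, RHS = 1 → equal
At (4, 4): LHS = cos(4)² + sin(4)² = 1, RHS = 1 → equal

So the claim does hold at both of these boundary points, even though it is not an identity.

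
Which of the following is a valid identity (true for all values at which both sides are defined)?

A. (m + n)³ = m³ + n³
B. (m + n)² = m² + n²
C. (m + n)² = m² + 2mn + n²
A: fails at (1, 4) — LHS = 125, RHS = 65.
B: fails at (5, 8) — LHS = 169, RHS = 89.
C: holds — e.g. at (1, 5), both sides equal 36.

Answer: C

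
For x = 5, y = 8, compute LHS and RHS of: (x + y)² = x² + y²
LHS = (5 + 8)² = 169
RHS = 5² + 8² = 89

LHS ≠ RHS, so the equation does not hold here.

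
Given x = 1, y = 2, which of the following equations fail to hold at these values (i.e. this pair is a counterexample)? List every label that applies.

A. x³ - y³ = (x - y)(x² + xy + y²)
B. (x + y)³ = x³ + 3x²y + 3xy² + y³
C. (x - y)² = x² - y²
C

Evaluating each claim at the given values:
A. LHS = -7, RHS = -7 → holds here (LHS = RHS)
B. LHS = 27, RHS = 27 → holds here (LHS = RHS)
C. LHS = 1, RHS = -3 → fails here (LHS ≠ RHS)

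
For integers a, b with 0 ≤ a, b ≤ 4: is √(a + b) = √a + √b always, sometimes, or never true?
Sometimes true

It holds at (a, b) = (0, 0) (both sides equal 0), but fails at (a, b) = (1, 3) (LHS = 2, RHS = 1 + √(3) ≈ 2.732).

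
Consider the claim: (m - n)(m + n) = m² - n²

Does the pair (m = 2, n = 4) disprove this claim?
Substituting m = 2, n = 4:
LHS = (2 - 4)(2 + 4) = -12
RHS = 2² - 4² = -12

The sides agree, so this pair does not disprove the claim.

Answer: No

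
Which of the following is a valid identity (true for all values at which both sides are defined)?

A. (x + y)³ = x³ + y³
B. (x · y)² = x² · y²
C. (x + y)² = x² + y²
A: fails at (2, 7) — LHS = 729, RHS = 351.
B: holds — e.g. at (1, 1), both sides equal 1.
C: fails at (4, 5) — LHS = 81, RHS = 41.

Answer: B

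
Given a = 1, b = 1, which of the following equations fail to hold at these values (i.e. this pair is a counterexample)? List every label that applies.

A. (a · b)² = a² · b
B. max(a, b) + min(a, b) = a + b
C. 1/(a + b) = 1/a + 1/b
Evaluating each claim at the given values:
A. LHS = 1, RHS = 1 → holds here (LHS = RHS)
B. LHS = 2, RHS = 2 → holds here (LHS = RHS)
C. LHS = 1/2, RHS = 2 → fails here (LHS ≠ RHS)

Answer: C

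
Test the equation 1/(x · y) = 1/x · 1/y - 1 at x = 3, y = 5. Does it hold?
Fails

Substituting x = 3, y = 5:

LHS = 1/(3 · 5) = 1/15
RHS = 1/3 · 1/5 - 1 = -14/15

LHS ≠ RHS, so the equation does not hold at this point.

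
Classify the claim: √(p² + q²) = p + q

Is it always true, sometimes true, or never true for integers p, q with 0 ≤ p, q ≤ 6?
It holds at (p, q) = (1, 0) (both sides equal 1), but fails at (p, q) = (5, 6) (LHS = √(61) ≈ 7.81, RHS = 11).

Answer: Sometimes true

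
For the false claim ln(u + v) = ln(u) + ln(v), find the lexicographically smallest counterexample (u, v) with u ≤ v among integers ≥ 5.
(u, v) = (5, 5)

Substituting (5, 5) into the claim:
LHS = ln(5 + 5) = ln(10) ≈ 2.303
RHS = ln(5) + ln(5) = 2·ln(5) ≈ 3.219

Since LHS ≠ RHS, this pair disproves the claim, and no lexicographically smaller pair (u ≤ v, integers ≥ 5) does.

For instance (6, 10) is also a counterexample (LHS = ln(16) ≈ 2.773, RHS = ln(6) + ln(10) ≈ 4.094), but it's lexicographically larger.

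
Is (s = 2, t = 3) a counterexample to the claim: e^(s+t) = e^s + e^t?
Yes

Substituting s = 2, t = 3:
LHS = e^(2+3) = e^5 ≈ 148.4
RHS = e^2 + e^3 ≈ 27.47

Since LHS ≠ RHS, this pair disproves the claim.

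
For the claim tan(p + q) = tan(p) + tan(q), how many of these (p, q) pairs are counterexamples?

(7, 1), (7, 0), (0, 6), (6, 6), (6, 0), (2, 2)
3

Testing each pair:
(7, 1): LHS = tan(8) ≈ -6.8, RHS = tan(7) + tan(1) ≈ 2.429 → counterexample
(7, 0): LHS = tan(7) ≈ 0.8714, RHS = tan(7) ≈ 0.8714 → satisfies claim
(0, 6): LHS = tan(6) ≈ -0.291, RHS = tan(6) ≈ -0.291 → satisfies claim
(6, 6): LHS = tan(12) ≈ -0.6359, RHS = 2·tan(6) ≈ -0.582 → counterexample
(6, 0): LHS = tan(6) ≈ -0.291, RHS = tan(6) ≈ -0.291 → satisfies claim
(2, 2): LHS = tan(4) ≈ 1.158, RHS = 2·tan(2) ≈ -4.37 → counterexample

That makes 3 counterexamples.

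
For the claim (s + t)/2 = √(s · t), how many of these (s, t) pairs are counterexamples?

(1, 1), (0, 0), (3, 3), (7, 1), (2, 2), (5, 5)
1

Testing each pair:
(1, 1): LHS = 1, RHS = 1 → satisfies claim
(0, 0): LHS = 0, RHS = 0 → satisfies claim
(3, 3): LHS = 3, RHS = 3 → satisfies claim
(7, 1): LHS = 4, RHS = √(7) ≈ 2.646 → counterexample
(2, 2): LHS = 2, RHS = 2 → satisfies claim
(5, 5): LHS = 5, RHS = 5 → satisfies claim

That makes 1 counterexample.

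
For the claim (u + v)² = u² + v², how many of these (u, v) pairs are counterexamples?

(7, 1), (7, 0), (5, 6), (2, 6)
3

Testing each pair:
(7, 1): LHS = 64, RHS = 50 → counterexample
(7, 0): LHS = 49, RHS = 49 → satisfies claim
(5, 6): LHS = 121, RHS = 61 → counterexample
(2, 6): LHS = 64, RHS = 40 → counterexample

That makes 3 counterexamples.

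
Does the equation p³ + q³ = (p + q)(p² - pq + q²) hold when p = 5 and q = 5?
Holds

Substituting p = 5, q = 5:

LHS = 5³ + 5³ = 250
RHS = (5 + 5)(5² - 5·5 + 5²) = 250

LHS = RHS, so the equation holds at this point.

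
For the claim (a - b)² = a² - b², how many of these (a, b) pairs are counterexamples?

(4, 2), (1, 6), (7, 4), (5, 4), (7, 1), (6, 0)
Testing each pair:
(4, 2): LHS = 4, RHS = 12 → counterexample
(1, 6): LHS = 25, RHS = -35 → counterexample
(7, 4): LHS = 9, RHS = 33 → counterexample
(5, 4): LHS = 1, RHS = 9 → counterexample
(7, 1): LHS = 36, RHS = 48 → counterexample
(6, 0): LHS = 36, RHS = 36 → satisfies claim

That makes 5 counterexamples.

Answer: 5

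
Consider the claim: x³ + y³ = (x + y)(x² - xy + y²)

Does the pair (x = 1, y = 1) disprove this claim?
Substituting x = 1, y = 1:
LHS = 1³ + 1³ = 2
RHS = (1 + 1)(1² - 1·1 + 1²) = 2

The sides agree, so this pair does not disprove the claim.

Answer: No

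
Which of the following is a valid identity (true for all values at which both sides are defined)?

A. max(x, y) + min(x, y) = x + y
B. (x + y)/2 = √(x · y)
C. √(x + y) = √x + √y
A

A: holds — e.g. at (0, 1), both sides equal 1.
B: fails at (0, 1) — LHS = 1/2, RHS = 0.
C: fails at (5, 5) — LHS = √(10) ≈ 3.162, RHS = 2·√(5) ≈ 4.472.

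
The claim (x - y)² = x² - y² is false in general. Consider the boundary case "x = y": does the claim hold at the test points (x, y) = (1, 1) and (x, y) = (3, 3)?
At (1, 1): LHS = 0, RHS = 0 → equal
At (3, 3): LHS = 0, RHS = 0 → equal

So the claim does hold at both of these boundary points, even though it is not an identity.

Answer: Yes, holds at both test points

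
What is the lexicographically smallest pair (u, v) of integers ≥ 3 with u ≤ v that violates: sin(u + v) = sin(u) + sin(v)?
Substituting (3, 3) into the claim:
LHS = sin(3 + 3) = sin(6) ≈ -0.2794
RHS = sin(3) + sin(3) = 2·sin(3) ≈ 0.2822

Since LHS ≠ RHS, this pair disproves the claim, and no lexicographically smaller pair (u ≤ v, integers ≥ 3) does.

For instance (5, 5) is also a counterexample (LHS = sin(10) ≈ -0.544, RHS = 2·sin(5) ≈ -1.918), but it's lexicographically larger.

Answer: (u, v) = (3, 3)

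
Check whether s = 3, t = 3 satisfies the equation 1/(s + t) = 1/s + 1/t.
Fails

Substituting s = 3, t = 3:

LHS = 1/(3 + 3) = 1/6
RHS = 1/3 + 1/3 = 2/3

LHS ≠ RHS, so the equation does not hold at this point.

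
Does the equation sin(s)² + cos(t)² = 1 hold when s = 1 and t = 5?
Substituting s = 1, t = 5:

LHS = sin(1)² + cos(5)² ≈ 0.7885
RHS = 1

LHS ≠ RHS, so the equation does not hold at this point.

Answer: Fails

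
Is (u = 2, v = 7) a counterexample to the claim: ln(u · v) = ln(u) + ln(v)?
No

Substituting u = 2, v = 7:
LHS = ln(2 · 7) = ln(14) ≈ 2.639
RHS = ln(2) + ln(7) ≈ 2.639

The sides agree, so this pair does not disprove the claim.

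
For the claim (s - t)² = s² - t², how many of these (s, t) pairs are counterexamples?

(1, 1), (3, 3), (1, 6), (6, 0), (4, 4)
1

Testing each pair:
(1, 1): LHS = 0, RHS = 0 → satisfies claim
(3, 3): LHS = 0, RHS = 0 → satisfies claim
(1, 6): LHS = 25, RHS = -35 → counterexample
(6, 0): LHS = 36, RHS = 36 → satisfies claim
(4, 4): LHS = 0, RHS = 0 → satisfies claim

That makes 1 counterexample.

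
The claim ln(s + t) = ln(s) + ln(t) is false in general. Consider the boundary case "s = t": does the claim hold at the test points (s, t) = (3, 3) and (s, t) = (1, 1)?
No, fails at both test points

At (3, 3): LHS = ln(6) ≈ 1.792 ≠ RHS = 2·ln(3) ≈ 2.197
At (1, 1): LHS = ln(2) ≈ 0.6931 ≠ RHS = 0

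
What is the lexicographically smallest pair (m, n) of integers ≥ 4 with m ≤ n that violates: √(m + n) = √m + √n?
(m, n) = (4, 4)

Substituting (4, 4) into the claim:
LHS = √(4 + 4) = 2·√(2) ≈ 2.828
RHS = √4 + √4 = 4

Since LHS ≠ RHS, this pair disproves the claim, and no lexicographically smaller pair (m ≤ n, integers ≥ 4) does.

For instance (9, 11) is also a counterexample (LHS = 2·√(5) ≈ 4.472, RHS = 3 + √(11) ≈ 6.317), but it's lexicographically larger.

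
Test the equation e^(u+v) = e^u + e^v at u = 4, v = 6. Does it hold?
Substituting u = 4, v = 6:

LHS = e^(4+6) = e^10 ≈ 22026.5
RHS = e^4 + e^6 ≈ 458

LHS ≠ RHS, so the equation does not hold at this point.

Answer: Fails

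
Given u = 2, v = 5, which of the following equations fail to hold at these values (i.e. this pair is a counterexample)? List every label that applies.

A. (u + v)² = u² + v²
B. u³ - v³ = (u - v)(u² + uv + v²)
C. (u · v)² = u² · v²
A

Evaluating each claim at the given values:
A. LHS = 49, RHS = 29 → fails here (LHS ≠ RHS)
B. LHS = -117, RHS = -117 → holds here (LHS = RHS)
C. LHS = 100, RHS = 100 → holds here (LHS = RHS)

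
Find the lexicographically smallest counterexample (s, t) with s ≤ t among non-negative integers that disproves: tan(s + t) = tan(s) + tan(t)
At (0, 1): both sides equal tan(1) ≈ 1.557, so it holds there.
At (0, 7): both sides equal tan(7) ≈ 0.8714, so it holds there.

Substituting (1, 1) into the claim:
LHS = tan(1 + 1) = tan(2) ≈ -2.185
RHS = tan(1) + tan(1) = 2·tan(1) ≈ 3.115

Since LHS ≠ RHS, this pair disproves the claim, and no lexicographically smaller pair (s ≤ t, non-negative integers) does.

For instance (5, 6) is also a counterexample (LHS = tan(11) ≈ -226, RHS = tan(5) + tan(6) ≈ -3.672), but it's lexicographically larger.

Answer: (s, t) = (1, 1)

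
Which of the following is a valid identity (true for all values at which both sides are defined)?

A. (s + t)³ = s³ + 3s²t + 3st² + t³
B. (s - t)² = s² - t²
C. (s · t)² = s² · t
A

A: holds — e.g. at (1, 4), both sides equal 125.
B: fails at (1, 5) — LHS = 16, RHS = -24.
C: fails at (3, 5) — LHS = 225, RHS = 45.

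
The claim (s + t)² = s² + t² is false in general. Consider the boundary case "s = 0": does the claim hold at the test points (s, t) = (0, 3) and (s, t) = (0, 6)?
At (0, 3): LHS = 9, RHS = 9 → equal
At (0, 6): LHS = 36, RHS = 36 → equal

So the claim does hold at both of these boundary points, even though it is not an identity.

Answer: Yes, holds at both test points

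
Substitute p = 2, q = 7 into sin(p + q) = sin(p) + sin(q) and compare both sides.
LHS = sin(2 + 7) = sin(9) ≈ 0.4121
RHS = sin(2) + sin(7) ≈ 1.566

LHS ≠ RHS (they differ by about 1.154), so the equation does not hold here.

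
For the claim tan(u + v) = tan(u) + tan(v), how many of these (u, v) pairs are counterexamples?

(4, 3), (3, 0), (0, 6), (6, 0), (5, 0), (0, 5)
Testing each pair:
(4, 3): LHS = tan(7) ≈ 0.8714, RHS = tan(3) + tan(4) ≈ 1.015 → counterexample
(3, 0): LHS = tan(3) ≈ -0.1425, RHS = tan(3) ≈ -0.1425 → satisfies claim
(0, 6): LHS = tan(6) ≈ -0.291, RHS = tan(6) ≈ -0.291 → satisfies claim
(6, 0): LHS = tan(6) ≈ -0.291, RHS = tan(6) ≈ -0.291 → satisfies claim
(5, 0): LHS = tan(5) ≈ -3.381, RHS = tan(5) ≈ -3.381 → satisfies claim
(0, 5): LHS = tan(5) ≈ -3.381, RHS = tan(5) ≈ -3.381 → satisfies claim

That makes 1 counterexample.

Answer: 1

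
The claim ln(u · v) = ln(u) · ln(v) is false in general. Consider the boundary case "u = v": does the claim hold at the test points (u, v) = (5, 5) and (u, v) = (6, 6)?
No, fails at both test points

At (5, 5): LHS = ln(25) ≈ 3.219 ≠ RHS = ln(5)² ≈ 2.59
At (6, 6): LHS = ln(36) ≈ 3.584 ≠ RHS = ln(6)² ≈ 3.21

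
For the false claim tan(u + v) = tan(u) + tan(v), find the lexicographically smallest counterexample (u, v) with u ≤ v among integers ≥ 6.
(u, v) = (6, 6)

Substituting (6, 6) into the claim:
LHS = tan(6 + 6) = tan(12) ≈ -0.6359
RHS = tan(6) + tan(6) = 2·tan(6) ≈ -0.582

Since LHS ≠ RHS, this pair disproves the claim, and no lexicographically smaller pair (u ≤ v, integers ≥ 6) does.

For instance (6, 13) is also a counterexample (LHS = tan(19) ≈ 0.1516, RHS = tan(6) + tan(13) ≈ 0.172), but it's lexicographically larger.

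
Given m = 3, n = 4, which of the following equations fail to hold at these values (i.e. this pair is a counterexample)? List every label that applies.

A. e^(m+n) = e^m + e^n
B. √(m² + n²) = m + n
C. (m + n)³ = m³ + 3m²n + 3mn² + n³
A, B

Evaluating each claim at the given values:
A. LHS = e^7 ≈ 1097, RHS = e^3 + e^4 ≈ 74.68 → fails here (LHS ≠ RHS)
B. LHS = 5, RHS = 7 → fails here (LHS ≠ RHS)
C. LHS = 343, RHS = 343 → holds here (LHS = RHS)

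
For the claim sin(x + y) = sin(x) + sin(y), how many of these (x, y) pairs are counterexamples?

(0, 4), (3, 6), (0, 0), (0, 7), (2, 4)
Testing each pair:
(0, 4): LHS = sin(4) ≈ -0.7568, RHS = sin(4) ≈ -0.7568 → satisfies claim
(3, 6): LHS = sin(9) ≈ 0.4121, RHS = sin(6) + sin(3) ≈ -0.1383 → counterexample
(0, 0): LHS = 0, RHS = 0 → satisfies claim
(0, 7): LHS = sin(7) ≈ 0.657, RHS = sin(7) ≈ 0.657 → satisfies claim
(2, 4): LHS = sin(6) ≈ -0.2794, RHS = sin(4) + sin(2) ≈ 0.1525 → counterexample

That makes 2 counterexamples.

Answer: 2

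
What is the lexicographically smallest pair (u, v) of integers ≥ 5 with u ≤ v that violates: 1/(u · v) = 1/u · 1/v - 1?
(u, v) = (5, 5)

Substituting (5, 5) into the claim:
LHS = 1/(5 · 5) = 1/25
RHS = 1/5 · 1/5 - 1 = -24/25

Since LHS ≠ RHS, this pair disproves the claim, and no lexicographically smaller pair (u ≤ v, integers ≥ 5) does.

For instance (6, 8) is also a counterexample (LHS = 1/48, RHS = -47/48), but it's lexicographically larger.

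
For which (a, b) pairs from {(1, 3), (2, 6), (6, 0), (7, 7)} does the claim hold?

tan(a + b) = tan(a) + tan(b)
(6, 0)

Testing each pair:
(1, 3): LHS = tan(4) ≈ 1.158, RHS = tan(3) + tan(1) ≈ 1.415 → fails
(2, 6): LHS = tan(8) ≈ -6.8, RHS = tan(2) + tan(6) ≈ -2.476 → fails
(6, 0): LHS = tan(6) ≈ -0.291, RHS = tan(6) ≈ -0.291 → holds
(7, 7): LHS = tan(14) ≈ 7.245, RHS = 2·tan(7) ≈ 1.743 → fails

1 of 4 pairs satisfies the claim.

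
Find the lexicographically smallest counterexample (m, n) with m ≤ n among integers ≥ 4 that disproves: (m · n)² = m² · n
Substituting (4, 4) into the claim:
LHS = (4 · 4)² = 256
RHS = 4² · 4 = 64

Since LHS ≠ RHS, this pair disproves the claim, and no lexicographically smaller pair (m ≤ n, integers ≥ 4) does.

For instance (5, 9) is also a counterexample (LHS = 2025, RHS = 225), but it's lexicographically larger.

Answer: (m, n) = (4, 4)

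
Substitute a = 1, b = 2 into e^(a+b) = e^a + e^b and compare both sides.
LHS = e^(1+2) = e^3 ≈ 20.09
RHS = e^1 + e^2 = e + e^2 ≈ 10.11

LHS ≠ RHS (they differ by about 9.978), so the equation does not hold here.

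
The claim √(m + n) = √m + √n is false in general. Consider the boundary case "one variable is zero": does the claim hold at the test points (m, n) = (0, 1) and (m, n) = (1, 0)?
Yes, holds at both test points

At (0, 1): LHS = 1, RHS = 1 → equal
At (1, 0): LHS = 1, RHS = 1 → equal

So the claim does hold at both of these boundary points, even though it is not an identity.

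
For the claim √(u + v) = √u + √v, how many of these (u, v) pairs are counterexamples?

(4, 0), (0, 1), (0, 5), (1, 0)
0

Testing each pair:
(4, 0): LHS = 2, RHS = 2 → satisfies claim
(0, 1): LHS = 1, RHS = 1 → satisfies claim
(0, 5): LHS = √(5) ≈ 2.236, RHS = √(5) ≈ 2.236 → satisfies claim
(1, 0): LHS = 1, RHS = 1 → satisfies claim

That makes 0 counterexamples.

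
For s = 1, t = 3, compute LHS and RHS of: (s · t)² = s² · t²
LHS = (1 · 3)² = 9
RHS = 1² · 3² = 9

LHS = RHS: the two sides agree.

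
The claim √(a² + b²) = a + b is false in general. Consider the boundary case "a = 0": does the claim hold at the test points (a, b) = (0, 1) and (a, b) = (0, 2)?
At (0, 1): LHS = 1, RHS = 1 → equal
At (0, 2): LHS = 2, RHS = 2 → equal

So the claim does hold at both of these boundary points, even though it is not an identity.

Answer: Yes, holds at both test points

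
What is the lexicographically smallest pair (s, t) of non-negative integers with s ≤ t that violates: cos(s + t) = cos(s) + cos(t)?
(s, t) = (0, 0)

Substituting (0, 0) into the claim:
LHS = cos(0 + 0) = 1
RHS = cos(0) + cos(0) = 2

Since LHS ≠ RHS, this pair disproves the claim, and no lexicographically smaller pair (s ≤ t, non-negative integers) does.

For instance (0, 4) is also a counterexample (LHS = cos(4) ≈ -0.6536, RHS = cos(4) + 1 ≈ 0.3464), but it's lexicographically larger.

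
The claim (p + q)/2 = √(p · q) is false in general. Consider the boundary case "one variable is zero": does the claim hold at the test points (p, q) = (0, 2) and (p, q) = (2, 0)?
At (0, 2): LHS = 1 ≠ RHS = 0
At (2, 0): LHS = 1 ≠ RHS = 0

Answer: No, fails at both test points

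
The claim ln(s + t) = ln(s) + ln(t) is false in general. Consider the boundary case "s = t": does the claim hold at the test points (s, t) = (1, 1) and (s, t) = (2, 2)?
At (1, 1): LHS = ln(2) ≈ 0.6931 ≠ RHS = 0
At (2, 2): LHS = ln(4) ≈ 1.386, RHS = 2·ln(2) ≈ 1.386 → equal

Answer: Only at (2, 2)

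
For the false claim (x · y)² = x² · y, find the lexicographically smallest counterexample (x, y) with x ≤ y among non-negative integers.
(x, y) = (1, 2)

At (0, 3): both sides equal 0, so it holds there.
At (0, 5): both sides equal 0, so it holds there.

Substituting (1, 2) into the claim:
LHS = (1 · 2)² = 4
RHS = 1² · 2 = 2

Since LHS ≠ RHS, this pair disproves the claim, and no lexicographically smaller pair (x ≤ y, non-negative integers) does.

For instance (4, 7) is also a counterexample (LHS = 784, RHS = 112), but it's lexicographically larger.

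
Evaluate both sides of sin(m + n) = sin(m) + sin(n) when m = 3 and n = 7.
LHS = sin(3 + 7) = sin(10) ≈ -0.544
RHS = sin(3) + sin(7) ≈ 0.7981

LHS ≠ RHS (they differ by about 1.342), so the equation does not hold here.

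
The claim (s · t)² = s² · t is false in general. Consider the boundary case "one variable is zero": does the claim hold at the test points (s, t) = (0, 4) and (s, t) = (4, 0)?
Yes, holds at both test points

At (0, 4): LHS = 0, RHS = 0 → equal
At (4, 0): LHS = 0, RHS = 0 → equal

So the claim does hold at both of these boundary points, even though it is not an identity.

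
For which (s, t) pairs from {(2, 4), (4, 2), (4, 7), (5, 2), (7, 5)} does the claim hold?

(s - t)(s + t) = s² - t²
Testing each pair:
(2, 4): LHS = -12, RHS = -12 → holds
(4, 2): LHS = 12, RHS = 12 → holds
(4, 7): LHS = -33, RHS = -33 → holds
(5, 2): LHS = 21, RHS = 21 → holds
(7, 5): LHS = 24, RHS = 24 → holds

Every pair satisfies the claim.

Answer: All pairs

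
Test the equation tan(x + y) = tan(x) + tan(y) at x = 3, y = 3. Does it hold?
Fails

Substituting x = 3, y = 3:

LHS = tan(3 + 3) = tan(6) ≈ -0.291
RHS = tan(3) + tan(3) = 2·tan(3) ≈ -0.2851

LHS ≠ RHS, so the equation does not hold at this point.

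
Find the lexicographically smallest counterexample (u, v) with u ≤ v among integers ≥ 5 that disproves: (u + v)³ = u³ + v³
Substituting (5, 5) into the claim:
LHS = (5 + 5)³ = 1000
RHS = 5³ + 5³ = 250

Since LHS ≠ RHS, this pair disproves the claim, and no lexicographically smaller pair (u ≤ v, integers ≥ 5) does.

For instance (5, 8) is also a counterexample (LHS = 2197, RHS = 637), but it's lexicographically larger.

Answer: (u, v) = (5, 5)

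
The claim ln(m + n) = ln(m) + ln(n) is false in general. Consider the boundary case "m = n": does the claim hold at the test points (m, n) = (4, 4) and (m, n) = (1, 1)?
At (4, 4): LHS = ln(8) ≈ 2.079 ≠ RHS = 2·ln(4) ≈ 2.773
At (1, 1): LHS = ln(2) ≈ 0.6931 ≠ RHS = 0

Answer: No, fails at both test points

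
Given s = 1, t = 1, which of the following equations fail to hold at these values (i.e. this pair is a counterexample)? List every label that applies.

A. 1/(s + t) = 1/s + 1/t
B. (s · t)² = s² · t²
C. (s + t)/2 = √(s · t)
Evaluating each claim at the given values:
A. LHS = 1/2, RHS = 2 → fails here (LHS ≠ RHS)
B. LHS = 1, RHS = 1 → holds here (LHS = RHS)
C. LHS = 1, RHS = 1 → holds here (LHS = RHS)

Answer: A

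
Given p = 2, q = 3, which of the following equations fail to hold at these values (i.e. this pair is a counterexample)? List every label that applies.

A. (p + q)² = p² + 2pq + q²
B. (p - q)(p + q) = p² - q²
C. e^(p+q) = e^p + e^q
C

Evaluating each claim at the given values:
A. LHS = 25, RHS = 25 → holds here (LHS = RHS)
B. LHS = -5, RHS = -5 → holds here (LHS = RHS)
C. LHS = e^5 ≈ 148.4, RHS = e^2 + e^3 ≈ 27.47 → fails here (LHS ≠ RHS)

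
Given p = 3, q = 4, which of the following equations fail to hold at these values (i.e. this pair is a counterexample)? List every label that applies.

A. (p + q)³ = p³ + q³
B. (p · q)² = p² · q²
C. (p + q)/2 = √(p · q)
Evaluating each claim at the given values:
A. LHS = 343, RHS = 91 → fails here (LHS ≠ RHS)
B. LHS = 144, RHS = 144 → holds here (LHS = RHS)
C. LHS = 7/2, RHS = 2·√(3) ≈ 3.464 → fails here (LHS ≠ RHS)

Answer: A, C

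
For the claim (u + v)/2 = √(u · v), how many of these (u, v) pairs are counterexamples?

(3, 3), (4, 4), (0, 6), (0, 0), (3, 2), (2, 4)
Testing each pair:
(3, 3): LHS = 3, RHS = 3 → satisfies claim
(4, 4): LHS = 4, RHS = 4 → satisfies claim
(0, 6): LHS = 3, RHS = 0 → counterexample
(0, 0): LHS = 0, RHS = 0 → satisfies claim
(3, 2): LHS = 5/2, RHS = √(6) ≈ 2.449 → counterexample
(2, 4): LHS = 3, RHS = 2·√(2) ≈ 2.828 → counterexample

That makes 3 counterexamples.

Answer: 3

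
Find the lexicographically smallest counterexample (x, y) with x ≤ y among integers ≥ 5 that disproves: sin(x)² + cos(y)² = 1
Substituting (5, 6) into the claim:
LHS = sin(5)² + cos(6)² ≈ 1.841
RHS = 1

Since LHS ≠ RHS, this pair disproves the claim, and no lexicographically smaller pair (x ≤ y, integers ≥ 5) does.

For instance (6, 8) is also a counterexample (LHS = cos(8)² + sin(6)² ≈ 0.09924, RHS = 1), but it's lexicographically larger.

Answer: (x, y) = (5, 6)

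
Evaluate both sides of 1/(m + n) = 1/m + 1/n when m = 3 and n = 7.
LHS = 1/(3 + 7) = 1/10
RHS = 1/3 + 1/7 = 10/21

LHS ≠ RHS, so the equation does not hold here.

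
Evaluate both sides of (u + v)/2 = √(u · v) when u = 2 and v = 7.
LHS = (2 + 7)/2 = 9/2
RHS = √(2 · 7) = √(14) ≈ 3.742

LHS ≠ RHS (they differ by about 0.7583), so the equation does not hold here.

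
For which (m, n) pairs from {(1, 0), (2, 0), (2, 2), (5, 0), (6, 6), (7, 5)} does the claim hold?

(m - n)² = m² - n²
Testing each pair:
(1, 0): LHS = 1, RHS = 1 → holds
(2, 0): LHS = 4, RHS = 4 → holds
(2, 2): LHS = 0, RHS = 0 → holds
(5, 0): LHS = 25, RHS = 25 → holds
(6, 6): LHS = 0, RHS = 0 → holds
(7, 5): LHS = 4, RHS = 24 → fails

5 of 6 pairs satisfy the claim.

Answer: (1, 0), (2, 0), (2, 2), (5, 0), (6, 6)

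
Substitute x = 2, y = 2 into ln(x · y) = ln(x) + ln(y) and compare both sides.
LHS = ln(2 · 2) = ln(4) ≈ 1.386
RHS = ln(2) + ln(2) = 2·ln(2) ≈ 1.386

LHS = RHS: the two sides agree.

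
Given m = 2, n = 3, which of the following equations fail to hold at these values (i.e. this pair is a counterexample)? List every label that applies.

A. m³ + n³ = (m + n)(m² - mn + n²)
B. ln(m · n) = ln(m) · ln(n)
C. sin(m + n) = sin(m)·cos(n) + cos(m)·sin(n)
B

Evaluating each claim at the given values:
A. LHS = 35, RHS = 35 → holds here (LHS = RHS)
B. LHS = ln(6) ≈ 1.792, RHS = ln(2)·ln(3) ≈ 0.7615 → fails here (LHS ≠ RHS)
C. LHS = sin(5) ≈ -0.9589, RHS = sin(2)·cos(3) + sin(3)·cos(2) ≈ -0.9589 → holds here (LHS = RHS)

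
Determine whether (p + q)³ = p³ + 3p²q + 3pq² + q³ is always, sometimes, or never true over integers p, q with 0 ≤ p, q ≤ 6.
The identity holds for every pair in the range. For instance at (p, q) = (1, 3): both sides equal 64.

Answer: Always true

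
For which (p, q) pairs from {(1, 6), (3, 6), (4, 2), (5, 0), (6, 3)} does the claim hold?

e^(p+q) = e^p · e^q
All pairs

Testing each pair:
(1, 6): LHS = e^7 ≈ 1097, RHS = e^7 ≈ 1097 → holds
(3, 6): LHS = e^9 ≈ 8103, RHS = e^9 ≈ 8103 → holds
(4, 2): LHS = e^6 ≈ 403.4, RHS = e^6 ≈ 403.4 → holds
(5, 0): LHS = e^5 ≈ 148.4, RHS = e^5 ≈ 148.4 → holds
(6, 3): LHS = e^9 ≈ 8103, RHS = e^9 ≈ 8103 → holds

Every pair satisfies the claim.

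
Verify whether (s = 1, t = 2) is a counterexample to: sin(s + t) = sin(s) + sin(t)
Substituting s = 1, t = 2:
LHS = sin(1 + 2) = sin(3) ≈ 0.1411
RHS = sin(1) + sin(2) ≈ 1.751

Since LHS ≠ RHS, this pair disproves the claim.

Answer: Yes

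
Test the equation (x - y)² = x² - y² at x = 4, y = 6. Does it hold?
Substituting x = 4, y = 6:

LHS = (4 - 6)² = 4
RHS = 4² - 6² = -20

LHS ≠ RHS, so the equation does not hold at this point.

Answer: Fails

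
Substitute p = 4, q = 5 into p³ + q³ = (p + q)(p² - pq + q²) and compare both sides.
LHS = 4³ + 5³ = 189
RHS = (4 + 5)(4² - 4·5 + 5²) = 189

LHS = RHS: the two sides agree.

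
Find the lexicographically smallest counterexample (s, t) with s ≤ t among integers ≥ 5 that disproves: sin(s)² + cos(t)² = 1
(s, t) = (5, 6)

At (5, 5): both sides equal 1, so it holds there.

Substituting (5, 6) into the claim:
LHS = sin(5)² + cos(6)² ≈ 1.841
RHS = 1

Since LHS ≠ RHS, this pair disproves the claim, and no lexicographically smaller pair (s ≤ t, integers ≥ 5) does.

For instance (5, 8) is also a counterexample (LHS = cos(8)² + sin(5)² ≈ 0.9407, RHS = 1), but it's lexicographically larger.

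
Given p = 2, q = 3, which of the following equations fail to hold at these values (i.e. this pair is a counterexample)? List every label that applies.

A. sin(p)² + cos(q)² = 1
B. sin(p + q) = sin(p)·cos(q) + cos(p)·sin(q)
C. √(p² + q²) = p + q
A, C

Evaluating each claim at the given values:
A. LHS = sin(2)² + cos(3)² ≈ 1.807, RHS = 1 → fails here (LHS ≠ RHS)
B. LHS = sin(5) ≈ -0.9589, RHS = sin(2)·cos(3) + sin(3)·cos(2) ≈ -0.9589 → holds here (LHS = RHS)
C. LHS = √(13) ≈ 3.606, RHS = 5 → fails here (LHS ≠ RHS)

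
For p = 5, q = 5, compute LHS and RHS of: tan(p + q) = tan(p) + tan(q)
LHS = tan(5 + 5) = tan(10) ≈ 0.6484
RHS = tan(5) + tan(5) = 2·tan(5) ≈ -6.761

LHS ≠ RHS (they differ by about 7.409), so the equation does not hold here.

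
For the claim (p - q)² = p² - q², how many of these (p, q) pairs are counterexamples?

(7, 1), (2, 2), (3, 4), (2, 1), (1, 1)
3

Testing each pair:
(7, 1): LHS = 36, RHS = 48 → counterexample
(2, 2): LHS = 0, RHS = 0 → satisfies claim
(3, 4): LHS = 1, RHS = -7 → counterexample
(2, 1): LHS = 1, RHS = 3 → counterexample
(1, 1): LHS = 0, RHS = 0 → satisfies claim

That makes 3 counterexamples.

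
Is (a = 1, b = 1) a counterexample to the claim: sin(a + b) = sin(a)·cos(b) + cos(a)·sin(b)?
No

Substituting a = 1, b = 1:
LHS = sin(1 + 1) = sin(2) ≈ 0.9093
RHS = sin(1)·cos(1) + cos(1)·sin(1) = 2·sin(1)·cos(1) ≈ 0.9093

The sides agree, so this pair does not disprove the claim.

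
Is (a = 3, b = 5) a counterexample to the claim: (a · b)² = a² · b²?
Substituting a = 3, b = 5:
LHS = (3 · 5)² = 225
RHS = 3² · 5² = 225

The sides agree, so this pair does not disprove the claim.

Answer: No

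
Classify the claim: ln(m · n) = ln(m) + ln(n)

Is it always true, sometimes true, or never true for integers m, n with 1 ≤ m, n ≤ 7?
Always true

The identity holds for every pair in the range. For instance at (m, n) = (1, 5): both sides equal ln(5) ≈ 1.609.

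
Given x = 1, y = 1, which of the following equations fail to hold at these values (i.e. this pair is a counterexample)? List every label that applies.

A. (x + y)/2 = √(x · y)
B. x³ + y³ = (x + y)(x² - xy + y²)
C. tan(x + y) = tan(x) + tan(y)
C

Evaluating each claim at the given values:
A. LHS = 1, RHS = 1 → holds here (LHS = RHS)
B. LHS = 2, RHS = 2 → holds here (LHS = RHS)
C. LHS = tan(2) ≈ -2.185, RHS = 2·tan(1) ≈ 3.115 → fails here (LHS ≠ RHS)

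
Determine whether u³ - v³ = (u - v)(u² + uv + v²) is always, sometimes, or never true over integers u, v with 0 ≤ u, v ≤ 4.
Always true

The identity holds for every pair in the range. For instance at (u, v) = (2, 1): both sides equal 7.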